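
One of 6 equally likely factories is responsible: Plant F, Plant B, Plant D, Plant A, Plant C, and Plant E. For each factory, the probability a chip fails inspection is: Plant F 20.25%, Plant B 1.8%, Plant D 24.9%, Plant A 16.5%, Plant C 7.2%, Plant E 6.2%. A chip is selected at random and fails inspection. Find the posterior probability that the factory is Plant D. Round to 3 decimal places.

0.324

Since the prior is uniform, the posterior is proportional to the likelihood:
  Plant F: 0.2025
  Plant B: 0.018
  Plant D: 0.249
  Plant A: 0.165
  Plant C: 0.072
  Plant E: 0.062
Normalizing constant = 0.7685.
P(Plant D | evidence) = 0.249 / 0.7685 ≈ 0.324.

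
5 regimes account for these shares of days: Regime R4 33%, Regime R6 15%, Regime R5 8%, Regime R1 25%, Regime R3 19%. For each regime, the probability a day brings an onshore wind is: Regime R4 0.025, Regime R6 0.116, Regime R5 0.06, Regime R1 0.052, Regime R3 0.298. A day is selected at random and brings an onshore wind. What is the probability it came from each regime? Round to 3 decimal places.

Unnormalized posteriors (prior × likelihood):
  Regime R4: 0.33 × 0.025 = 0.00825
  Regime R6: 0.15 × 0.116 = 0.0174
  Regime R5: 0.08 × 0.06 = 0.0048
  Regime R1: 0.25 × 0.052 = 0.013
  Regime R3: 0.19 × 0.298 = 0.05662
Total = 0.10007.
P(Regime R4 | onshore) = 0.00825/0.10007 ≈ 0.082
P(Regime R6 | onshore) = 0.0174/0.10007 ≈ 0.174
P(Regime R5 | onshore) = 0.0048/0.10007 ≈ 0.048
P(Regime R1 | onshore) = 0.013/0.10007 ≈ 0.130
P(Regime R3 | onshore) = 0.05662/0.10007 ≈ 0.566

Regime R4 0.082, Regime R6 0.174, Regime R5 0.048, Regime R1 0.130, Regime R3 0.566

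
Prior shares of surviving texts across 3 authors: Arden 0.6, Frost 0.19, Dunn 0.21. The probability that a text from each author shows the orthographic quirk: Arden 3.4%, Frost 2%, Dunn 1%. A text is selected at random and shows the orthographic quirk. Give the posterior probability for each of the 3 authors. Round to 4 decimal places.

Prior × likelihood for each hypothesis:
  Arden: 0.6 × 0.034 = 0.0204
  Frost: 0.19 × 0.02 = 0.0038
  Dunn: 0.21 × 0.01 = 0.0021
Total = 0.0263.
P(Arden | quirk) = 0.0204/0.0263 ≈ 0.7757
P(Frost | quirk) = 0.0038/0.0263 ≈ 0.1445
P(Dunn | quirk) = 0.0021/0.0263 ≈ 0.0798
(Check: 0.7757+0.1445+0.0798 = 1.0000.)

Arden 0.7757, Frost 0.1445, Dunn 0.0798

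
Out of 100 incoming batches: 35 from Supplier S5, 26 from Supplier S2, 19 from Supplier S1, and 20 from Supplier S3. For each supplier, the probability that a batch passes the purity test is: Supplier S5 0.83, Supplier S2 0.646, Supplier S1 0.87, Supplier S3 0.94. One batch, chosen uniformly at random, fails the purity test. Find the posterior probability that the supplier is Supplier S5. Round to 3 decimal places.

Taking complements, P(off-spec | each) = Supplier S5 0.17, Supplier S2 0.354, Supplier S1 0.13, Supplier S3 0.06.
By Bayes' rule, posterior ∝ prior × likelihood:
  Supplier S5: 0.35 × 0.17 = 0.0595
  Supplier S2: 0.26 × 0.354 = 0.09204
  Supplier S1: 0.19 × 0.13 = 0.0247
  Supplier S3: 0.2 × 0.06 = 0.012
Normalizing constant = 0.18824.
P(Supplier S5 | evidence) = 0.0595 / 0.18824 ≈ 0.316.

0.316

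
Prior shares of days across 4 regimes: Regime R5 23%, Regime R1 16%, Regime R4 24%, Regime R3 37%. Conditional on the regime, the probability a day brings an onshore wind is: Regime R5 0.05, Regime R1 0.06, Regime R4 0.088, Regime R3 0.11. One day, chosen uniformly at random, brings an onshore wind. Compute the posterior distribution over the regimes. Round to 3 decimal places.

By Bayes' rule, posterior ∝ prior × likelihood:
  Regime R5: 0.23 × 0.05 = 0.0115
  Regime R1: 0.16 × 0.06 = 0.0096
  Regime R4: 0.24 × 0.088 = 0.02112
  Regime R3: 0.37 × 0.11 = 0.0407
Normalizing constant = 0.08292.
P(Regime R5 | onshore) = 0.0115/0.08292 ≈ 0.139
P(Regime R1 | onshore) = 0.0096/0.08292 ≈ 0.116
P(Regime R4 | onshore) = 0.02112/0.08292 ≈ 0.255
P(Regime R3 | onshore) = 0.0407/0.08292 ≈ 0.491

Regime R5 0.139, Regime R1 0.116, Regime R4 0.255, Regime R3 0.491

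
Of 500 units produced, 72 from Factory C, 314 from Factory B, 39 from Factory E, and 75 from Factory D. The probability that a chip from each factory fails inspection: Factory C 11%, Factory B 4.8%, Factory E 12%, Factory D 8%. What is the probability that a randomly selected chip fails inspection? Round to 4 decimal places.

0.0673

Unnormalized posteriors (prior × likelihood):
  Factory C: 0.144 × 0.11 = 0.01584
  Factory B: 0.628 × 0.048 = 0.030144
  Factory E: 0.078 × 0.12 = 0.00936
  Factory D: 0.15 × 0.08 = 0.012
P(nonconforming) = 0.01584 + 0.030144 + 0.00936 + 0.012 = 0.067344 → 0.0673.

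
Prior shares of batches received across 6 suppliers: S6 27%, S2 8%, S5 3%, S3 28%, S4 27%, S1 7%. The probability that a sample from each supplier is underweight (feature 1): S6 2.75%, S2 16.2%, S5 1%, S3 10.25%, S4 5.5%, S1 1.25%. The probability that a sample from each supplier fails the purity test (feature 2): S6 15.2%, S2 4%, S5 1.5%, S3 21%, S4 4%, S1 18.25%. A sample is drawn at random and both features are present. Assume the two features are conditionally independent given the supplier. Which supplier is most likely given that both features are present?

S3

Unnormalized posteriors (prior × likelihood):
  S6: 0.27 × 0.0275 × 0.152 = 0.0011286
  S2: 0.08 × 0.162 × 0.04 = 0.0005184
  S5: 0.03 × 0.01 × 0.015 = 0.0000045
  S3: 0.28 × 0.1025 × 0.21 = 0.006027
  S4: 0.27 × 0.055 × 0.04 = 0.000594
  S1: 0.07 × 0.0125 × 0.1825 = 0.0001596875
Total = 0.0084321875.
Largest term belongs to S3, so S3 is most probable.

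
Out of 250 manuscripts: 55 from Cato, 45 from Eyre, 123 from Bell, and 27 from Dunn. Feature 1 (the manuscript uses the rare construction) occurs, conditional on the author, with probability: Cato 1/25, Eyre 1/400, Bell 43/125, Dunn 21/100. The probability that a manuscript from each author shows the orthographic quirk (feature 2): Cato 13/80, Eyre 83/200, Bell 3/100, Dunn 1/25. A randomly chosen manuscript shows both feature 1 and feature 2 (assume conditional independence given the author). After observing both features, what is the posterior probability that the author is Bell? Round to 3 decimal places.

By Bayes' rule, posterior ∝ prior × likelihood:
  Cato: 0.22 × 0.04 × 0.1625 = 0.00143
  Eyre: 0.18 × 0.0025 × 0.415 = 0.00018675
  Bell: 0.492 × 0.344 × 0.03 = 0.00507744
  Dunn: 0.108 × 0.21 × 0.04 = 0.0009072
Sum = 0.00760139.
P(Bell | evidence) = 0.00507744 / 0.00760139 ≈ 0.668.

0.668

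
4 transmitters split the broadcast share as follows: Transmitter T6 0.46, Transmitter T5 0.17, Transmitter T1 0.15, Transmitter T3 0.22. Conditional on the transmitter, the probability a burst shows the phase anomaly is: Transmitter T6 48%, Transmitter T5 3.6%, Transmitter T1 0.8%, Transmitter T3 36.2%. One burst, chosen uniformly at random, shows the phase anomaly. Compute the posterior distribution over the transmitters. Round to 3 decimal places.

Transmitter T6 0.717, Transmitter T5 0.020, Transmitter T1 0.004, Transmitter T3 0.259

Compute prior × likelihood for every hypothesis:
  Transmitter T6: 0.46 × 0.48 = 0.2208
  Transmitter T5: 0.17 × 0.036 = 0.00612
  Transmitter T1: 0.15 × 0.008 = 0.0012
  Transmitter T3: 0.22 × 0.362 = 0.07964
Sum = 0.30776.
P(Transmitter T6 | anomaly) = 0.2208/0.30776 ≈ 0.717
P(Transmitter T5 | anomaly) = 0.00612/0.30776 ≈ 0.020
P(Transmitter T1 | anomaly) = 0.0012/0.30776 ≈ 0.004
P(Transmitter T3 | anomaly) = 0.07964/0.30776 ≈ 0.259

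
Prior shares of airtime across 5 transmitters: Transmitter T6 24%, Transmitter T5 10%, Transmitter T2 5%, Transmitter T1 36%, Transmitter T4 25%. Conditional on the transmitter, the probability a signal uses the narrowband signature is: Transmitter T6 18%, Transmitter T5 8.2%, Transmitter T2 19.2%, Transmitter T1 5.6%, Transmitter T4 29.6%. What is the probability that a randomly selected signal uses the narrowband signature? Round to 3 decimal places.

0.155

Compute prior × likelihood for every hypothesis:
  Transmitter T6: 0.24 × 0.18 = 0.0432
  Transmitter T5: 0.1 × 0.082 = 0.0082
  Transmitter T2: 0.05 × 0.192 = 0.0096
  Transmitter T1: 0.36 × 0.056 = 0.02016
  Transmitter T4: 0.25 × 0.296 = 0.074
P(narrowband) = 0.0432 + 0.0082 + 0.0096 + 0.02016 + 0.074 = 0.15516 → 0.155.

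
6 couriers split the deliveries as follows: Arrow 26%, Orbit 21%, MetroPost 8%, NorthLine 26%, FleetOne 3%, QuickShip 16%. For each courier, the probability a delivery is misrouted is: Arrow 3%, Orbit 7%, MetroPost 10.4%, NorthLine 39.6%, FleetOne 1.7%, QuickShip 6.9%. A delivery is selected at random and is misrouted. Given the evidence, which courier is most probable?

Compute prior × likelihood for every hypothesis:
  Arrow: 0.26 × 0.03 = 0.0078
  Orbit: 0.21 × 0.07 = 0.0147
  MetroPost: 0.08 × 0.104 = 0.00832
  NorthLine: 0.26 × 0.396 = 0.10296
  FleetOne: 0.03 × 0.017 = 0.00051
  QuickShip: 0.16 × 0.069 = 0.01104
Normalizing constant = 0.14533.
Largest term belongs to NorthLine, so NorthLine is most probable.

NorthLine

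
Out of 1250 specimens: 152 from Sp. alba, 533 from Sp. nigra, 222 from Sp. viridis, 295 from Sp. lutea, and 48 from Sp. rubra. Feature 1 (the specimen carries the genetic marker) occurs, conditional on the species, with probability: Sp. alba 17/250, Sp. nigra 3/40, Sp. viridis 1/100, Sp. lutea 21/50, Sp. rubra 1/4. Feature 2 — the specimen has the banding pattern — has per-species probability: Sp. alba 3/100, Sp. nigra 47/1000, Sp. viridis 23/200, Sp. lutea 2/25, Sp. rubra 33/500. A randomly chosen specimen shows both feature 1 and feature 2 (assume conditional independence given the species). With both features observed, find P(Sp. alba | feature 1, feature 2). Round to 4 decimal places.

Compute prior × likelihood for every hypothesis:
  Sp. alba: 0.1216 × 0.068 × 0.03 = 0.000248064
  Sp. nigra: 0.4264 × 0.075 × 0.047 = 0.00150306
  Sp. viridis: 0.1776 × 0.01 × 0.115 = 0.00020424
  Sp. lutea: 0.236 × 0.42 × 0.08 = 0.0079296
  Sp. rubra: 0.0384 × 0.25 × 0.066 = 0.0006336
Normalizing constant = 0.010518564.
P(Sp. alba | evidence) = 0.000248064 / 0.010518564 ≈ 0.0236.

0.0236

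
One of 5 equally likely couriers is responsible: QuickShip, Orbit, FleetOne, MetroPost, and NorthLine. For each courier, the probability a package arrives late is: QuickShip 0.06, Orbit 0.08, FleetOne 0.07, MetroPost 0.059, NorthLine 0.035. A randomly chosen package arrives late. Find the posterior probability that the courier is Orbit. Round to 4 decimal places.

Since the prior is uniform, the posterior is proportional to the likelihood:
  QuickShip: 0.06
  Orbit: 0.08
  FleetOne: 0.07
  MetroPost: 0.059
  NorthLine: 0.035
Sum = 0.304.
P(Orbit | evidence) = 0.08 / 0.304 ≈ 0.2632.

0.2632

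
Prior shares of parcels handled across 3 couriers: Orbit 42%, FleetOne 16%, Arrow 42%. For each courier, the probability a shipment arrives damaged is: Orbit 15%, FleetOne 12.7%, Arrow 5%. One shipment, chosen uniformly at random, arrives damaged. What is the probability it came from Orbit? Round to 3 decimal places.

0.604

Compute prior × likelihood for every hypothesis:
  Orbit: 0.42 × 0.15 = 0.063
  FleetOne: 0.16 × 0.127 = 0.02032
  Arrow: 0.42 × 0.05 = 0.021
Normalizing constant = 0.10432.
P(Orbit | evidence) = 0.063 / 0.10432 ≈ 0.604.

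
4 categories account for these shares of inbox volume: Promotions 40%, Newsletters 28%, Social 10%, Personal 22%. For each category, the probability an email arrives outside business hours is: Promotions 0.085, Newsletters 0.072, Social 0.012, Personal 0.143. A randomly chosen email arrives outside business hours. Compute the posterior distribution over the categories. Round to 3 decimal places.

Promotions 0.392, Newsletters 0.232, Social 0.014, Personal 0.362

By Bayes' rule, posterior ∝ prior × likelihood:
  Promotions: 0.4 × 0.085 = 0.034
  Newsletters: 0.28 × 0.072 = 0.02016
  Social: 0.1 × 0.012 = 0.0012
  Personal: 0.22 × 0.143 = 0.03146
Total = 0.08682.
P(Promotions | off-hours) = 0.034/0.08682 ≈ 0.392
P(Newsletters | off-hours) = 0.02016/0.08682 ≈ 0.232
P(Social | off-hours) = 0.0012/0.08682 ≈ 0.014
P(Personal | off-hours) = 0.03146/0.08682 ≈ 0.362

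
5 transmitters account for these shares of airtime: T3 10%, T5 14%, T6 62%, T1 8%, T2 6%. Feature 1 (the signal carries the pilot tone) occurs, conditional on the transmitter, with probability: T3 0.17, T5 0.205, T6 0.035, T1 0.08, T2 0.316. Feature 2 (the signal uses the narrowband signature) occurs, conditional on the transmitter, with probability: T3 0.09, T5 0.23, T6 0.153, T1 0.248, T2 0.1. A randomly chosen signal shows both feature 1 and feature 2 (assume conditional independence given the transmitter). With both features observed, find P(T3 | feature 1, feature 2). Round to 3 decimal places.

0.102

By Bayes' rule, posterior ∝ prior × likelihood:
  T3: 0.1 × 0.17 × 0.09 = 0.00153
  T5: 0.14 × 0.205 × 0.23 = 0.006601
  T6: 0.62 × 0.035 × 0.153 = 0.0033201
  T1: 0.08 × 0.08 × 0.248 = 0.0015872
  T2: 0.06 × 0.316 × 0.1 = 0.001896
Total = 0.0149343.
P(T3 | evidence) = 0.00153 / 0.0149343 ≈ 0.102.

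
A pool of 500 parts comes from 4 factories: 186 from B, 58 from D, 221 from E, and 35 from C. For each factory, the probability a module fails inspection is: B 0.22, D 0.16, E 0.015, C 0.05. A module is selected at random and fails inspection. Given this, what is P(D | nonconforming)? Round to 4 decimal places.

0.1679

By Bayes' rule, posterior ∝ prior × likelihood:
  B: 0.372 × 0.22 = 0.08184
  D: 0.116 × 0.16 = 0.01856
  E: 0.442 × 0.015 = 0.00663
  C: 0.07 × 0.05 = 0.0035
Normalizing constant = 0.11053.
P(D | evidence) = 0.01856 / 0.11053 ≈ 0.1679.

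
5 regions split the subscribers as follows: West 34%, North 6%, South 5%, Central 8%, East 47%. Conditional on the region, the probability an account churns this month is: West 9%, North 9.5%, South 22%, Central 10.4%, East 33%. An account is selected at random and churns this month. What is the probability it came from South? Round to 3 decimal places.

0.052

Prior × likelihood for each hypothesis:
  West: 0.34 × 0.09 = 0.0306
  North: 0.06 × 0.095 = 0.0057
  South: 0.05 × 0.22 = 0.011
  Central: 0.08 × 0.104 = 0.00832
  East: 0.47 × 0.33 = 0.1551
Normalizing constant = 0.21072.
P(South | evidence) = 0.011 / 0.21072 ≈ 0.052.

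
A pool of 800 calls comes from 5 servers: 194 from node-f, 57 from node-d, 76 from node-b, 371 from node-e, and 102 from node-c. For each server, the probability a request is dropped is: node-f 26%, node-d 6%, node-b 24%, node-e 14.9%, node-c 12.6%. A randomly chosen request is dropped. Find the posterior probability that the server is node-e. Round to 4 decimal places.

0.3942

Prior × likelihood for each hypothesis:
  node-f: 0.2425 × 0.26 = 0.06305
  node-d: 0.07125 × 0.06 = 0.004275
  node-b: 0.095 × 0.24 = 0.0228
  node-e: 0.46375 × 0.149 = 0.06909875
  node-c: 0.1275 × 0.126 = 0.016065
Sum = 0.17528875.
P(node-e | evidence) = 0.06909875 / 0.17528875 ≈ 0.3942.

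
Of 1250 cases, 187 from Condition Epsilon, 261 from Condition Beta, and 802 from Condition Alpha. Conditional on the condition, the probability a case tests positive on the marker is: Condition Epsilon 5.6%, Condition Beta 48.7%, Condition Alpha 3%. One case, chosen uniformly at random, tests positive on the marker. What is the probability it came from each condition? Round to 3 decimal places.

By Bayes' rule, posterior ∝ prior × likelihood:
  Condition Epsilon: 0.1496 × 0.056 = 0.0083776
  Condition Beta: 0.2088 × 0.487 = 0.1016856
  Condition Alpha: 0.6416 × 0.03 = 0.019248
Total = 0.1293112.
P(Condition Epsilon | marker-positive) = 0.0083776/0.1293112 ≈ 0.065
P(Condition Beta | marker-positive) = 0.1016856/0.1293112 ≈ 0.786
P(Condition Alpha | marker-positive) = 0.019248/0.1293112 ≈ 0.149

Condition Epsilon 0.065, Condition Beta 0.786, Condition Alpha 0.149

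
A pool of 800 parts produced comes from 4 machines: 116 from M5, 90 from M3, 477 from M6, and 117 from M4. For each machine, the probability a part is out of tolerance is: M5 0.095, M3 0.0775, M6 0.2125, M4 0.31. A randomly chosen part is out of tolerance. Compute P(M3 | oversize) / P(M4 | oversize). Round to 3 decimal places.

By Bayes' rule, posterior ∝ prior × likelihood:
  M5: 0.145 × 0.095 = 0.013775
  M3: 0.1125 × 0.0775 = 0.00871875
  M6: 0.59625 × 0.2125 = 0.126703125
  M4: 0.14625 × 0.31 = 0.0453375
Total = 0.194534375.
The ratio is 0.00871875 / 0.0453375 (the normalizer cancels) = 0.192.

0.192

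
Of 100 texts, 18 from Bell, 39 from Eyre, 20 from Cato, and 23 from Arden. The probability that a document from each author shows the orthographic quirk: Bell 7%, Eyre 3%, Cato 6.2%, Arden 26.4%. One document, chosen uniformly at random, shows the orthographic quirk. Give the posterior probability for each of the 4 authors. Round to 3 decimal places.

Compute prior × likelihood for every hypothesis:
  Bell: 0.18 × 0.07 = 0.0126
  Eyre: 0.39 × 0.03 = 0.0117
  Cato: 0.2 × 0.062 = 0.0124
  Arden: 0.23 × 0.264 = 0.06072
Normalizing constant = 0.09742.
P(Bell | quirk) = 0.0126/0.09742 ≈ 0.129
P(Eyre | quirk) = 0.0117/0.09742 ≈ 0.120
P(Cato | quirk) = 0.0124/0.09742 ≈ 0.127
P(Arden | quirk) = 0.06072/0.09742 ≈ 0.623

Bell 0.129, Eyre 0.120, Cato 0.127, Arden 0.623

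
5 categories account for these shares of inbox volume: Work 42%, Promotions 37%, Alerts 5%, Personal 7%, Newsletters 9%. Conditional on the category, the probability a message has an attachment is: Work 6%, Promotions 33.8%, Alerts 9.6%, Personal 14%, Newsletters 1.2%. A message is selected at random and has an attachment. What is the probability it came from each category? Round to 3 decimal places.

By Bayes' rule, posterior ∝ prior × likelihood:
  Work: 0.42 × 0.06 = 0.0252
  Promotions: 0.37 × 0.338 = 0.12506
  Alerts: 0.05 × 0.096 = 0.0048
  Personal: 0.07 × 0.14 = 0.0098
  Newsletters: 0.09 × 0.012 = 0.00108
Sum = 0.16594.
P(Work | attachment) = 0.0252/0.16594 ≈ 0.152
P(Promotions | attachment) = 0.12506/0.16594 ≈ 0.754
P(Alerts | attachment) = 0.0048/0.16594 ≈ 0.029
P(Personal | attachment) = 0.0098/0.16594 ≈ 0.059
P(Newsletters | attachment) = 0.00108/0.16594 ≈ 0.007

Work 0.152, Promotions 0.754, Alerts 0.029, Personal 0.059, Newsletters 0.007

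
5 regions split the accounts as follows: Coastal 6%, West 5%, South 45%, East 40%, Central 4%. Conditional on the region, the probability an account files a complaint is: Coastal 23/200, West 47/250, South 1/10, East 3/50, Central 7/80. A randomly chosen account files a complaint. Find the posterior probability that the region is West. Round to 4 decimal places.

Prior × likelihood for each hypothesis:
  Coastal: 0.06 × 0.115 = 0.0069
  West: 0.05 × 0.188 = 0.0094
  South: 0.45 × 0.1 = 0.045
  East: 0.4 × 0.06 = 0.024
  Central: 0.04 × 0.0875 = 0.0035
Total = 0.0888.
P(West | evidence) = 0.0094 / 0.0888 ≈ 0.1059.

0.1059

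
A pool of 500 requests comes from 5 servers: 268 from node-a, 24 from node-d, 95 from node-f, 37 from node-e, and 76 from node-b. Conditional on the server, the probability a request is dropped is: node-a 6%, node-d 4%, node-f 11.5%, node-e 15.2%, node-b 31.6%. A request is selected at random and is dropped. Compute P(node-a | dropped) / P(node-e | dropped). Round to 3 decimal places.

By Bayes' rule, posterior ∝ prior × likelihood:
  node-a: 0.536 × 0.06 = 0.03216
  node-d: 0.048 × 0.04 = 0.00192
  node-f: 0.19 × 0.115 = 0.02185
  node-e: 0.074 × 0.152 = 0.011248
  node-b: 0.152 × 0.316 = 0.048032
Normalizing constant = 0.11521.
The ratio is 0.03216 / 0.011248 (the normalizer cancels) = 2.859.

2.859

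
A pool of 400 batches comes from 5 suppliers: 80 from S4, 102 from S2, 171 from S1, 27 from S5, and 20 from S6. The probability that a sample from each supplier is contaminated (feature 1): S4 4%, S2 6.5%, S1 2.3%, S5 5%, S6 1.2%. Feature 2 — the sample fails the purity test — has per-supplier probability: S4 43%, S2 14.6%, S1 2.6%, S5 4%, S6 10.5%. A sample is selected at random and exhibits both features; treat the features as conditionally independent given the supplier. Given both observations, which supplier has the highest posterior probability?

S4

Compute prior × likelihood for every hypothesis:
  S4: 0.2 × 0.04 × 0.43 = 0.00344
  S2: 0.255 × 0.065 × 0.146 = 0.00241995
  S1: 0.4275 × 0.023 × 0.026 = 0.000255645
  S5: 0.0675 × 0.05 × 0.04 = 0.000135
  S6: 0.05 × 0.012 × 0.105 = 0.000063
Normalizing constant = 0.006313595.
Largest term belongs to S4, so S4 is most probable.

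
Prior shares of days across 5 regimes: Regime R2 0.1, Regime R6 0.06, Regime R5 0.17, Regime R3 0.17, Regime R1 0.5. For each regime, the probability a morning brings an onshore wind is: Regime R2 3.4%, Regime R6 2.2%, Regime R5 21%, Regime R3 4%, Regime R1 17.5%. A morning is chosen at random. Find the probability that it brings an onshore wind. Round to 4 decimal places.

0.1347

By Bayes' rule, posterior ∝ prior × likelihood:
  Regime R2: 0.1 × 0.034 = 0.0034
  Regime R6: 0.06 × 0.022 = 0.00132
  Regime R5: 0.17 × 0.21 = 0.0357
  Regime R3: 0.17 × 0.04 = 0.0068
  Regime R1: 0.5 × 0.175 = 0.0875
P(onshore) = 0.0034 + 0.00132 + 0.0357 + 0.0068 + 0.0875 = 0.13472 → 0.1347.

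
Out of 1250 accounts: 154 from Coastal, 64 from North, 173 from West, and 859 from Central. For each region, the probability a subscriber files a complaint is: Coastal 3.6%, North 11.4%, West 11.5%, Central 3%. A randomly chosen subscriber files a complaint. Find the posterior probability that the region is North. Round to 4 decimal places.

By Bayes' rule, posterior ∝ prior × likelihood:
  Coastal: 0.1232 × 0.036 = 0.0044352
  North: 0.0512 × 0.114 = 0.0058368
  West: 0.1384 × 0.115 = 0.015916
  Central: 0.6872 × 0.03 = 0.020616
Sum = 0.046804.
P(North | evidence) = 0.0058368 / 0.046804 ≈ 0.1247.

0.1247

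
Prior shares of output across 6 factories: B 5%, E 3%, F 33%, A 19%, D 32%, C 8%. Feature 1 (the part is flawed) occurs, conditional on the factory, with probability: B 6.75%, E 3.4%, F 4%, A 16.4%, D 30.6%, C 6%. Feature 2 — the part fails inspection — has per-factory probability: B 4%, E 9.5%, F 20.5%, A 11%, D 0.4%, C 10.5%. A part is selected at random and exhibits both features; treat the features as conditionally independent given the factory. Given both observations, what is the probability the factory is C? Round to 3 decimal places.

By Bayes' rule, posterior ∝ prior × likelihood:
  B: 0.05 × 0.0675 × 0.04 = 0.000135
  E: 0.03 × 0.034 × 0.095 = 0.0000969
  F: 0.33 × 0.04 × 0.205 = 0.002706
  A: 0.19 × 0.164 × 0.11 = 0.0034276
  D: 0.32 × 0.306 × 0.004 = 0.00039168
  C: 0.08 × 0.06 × 0.105 = 0.000504
Normalizing constant = 0.00726118.
P(C | evidence) = 0.000504 / 0.00726118 ≈ 0.069.

0.069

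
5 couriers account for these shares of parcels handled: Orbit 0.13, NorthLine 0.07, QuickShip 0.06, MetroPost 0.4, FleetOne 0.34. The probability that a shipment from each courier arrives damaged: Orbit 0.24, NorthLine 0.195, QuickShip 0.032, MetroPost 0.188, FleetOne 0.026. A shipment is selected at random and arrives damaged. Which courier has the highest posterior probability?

MetroPost

Compute prior × likelihood for every hypothesis:
  Orbit: 0.13 × 0.24 = 0.0312
  NorthLine: 0.07 × 0.195 = 0.01365
  QuickShip: 0.06 × 0.032 = 0.00192
  MetroPost: 0.4 × 0.188 = 0.0752
  FleetOne: 0.34 × 0.026 = 0.00884
Total = 0.13081.
Largest term belongs to MetroPost, so MetroPost is most probable.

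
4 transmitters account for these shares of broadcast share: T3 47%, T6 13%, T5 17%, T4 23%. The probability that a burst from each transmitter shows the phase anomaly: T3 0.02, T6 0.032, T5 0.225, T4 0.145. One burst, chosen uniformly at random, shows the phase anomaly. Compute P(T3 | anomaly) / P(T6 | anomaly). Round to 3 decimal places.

Prior × likelihood for each hypothesis:
  T3: 0.47 × 0.02 = 0.0094
  T6: 0.13 × 0.032 = 0.00416
  T5: 0.17 × 0.225 = 0.03825
  T4: 0.23 × 0.145 = 0.03335
Normalizing constant = 0.08516.
The ratio is 0.0094 / 0.00416 (the normalizer cancels) = 2.260.

2.260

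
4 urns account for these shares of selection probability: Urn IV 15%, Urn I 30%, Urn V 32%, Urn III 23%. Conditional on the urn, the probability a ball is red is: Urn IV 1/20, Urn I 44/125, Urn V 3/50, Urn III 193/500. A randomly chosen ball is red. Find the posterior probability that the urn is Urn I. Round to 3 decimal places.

0.478

Compute prior × likelihood for every hypothesis:
  Urn IV: 0.15 × 0.05 = 0.0075
  Urn I: 0.3 × 0.352 = 0.1056
  Urn V: 0.32 × 0.06 = 0.0192
  Urn III: 0.23 × 0.386 = 0.08878
Sum = 0.22108.
P(Urn I | evidence) = 0.1056 / 0.22108 ≈ 0.478.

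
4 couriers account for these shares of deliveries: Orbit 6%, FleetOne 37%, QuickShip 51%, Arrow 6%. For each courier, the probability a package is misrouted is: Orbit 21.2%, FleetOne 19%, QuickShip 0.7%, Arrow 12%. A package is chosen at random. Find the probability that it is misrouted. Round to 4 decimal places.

0.0938

By Bayes' rule, posterior ∝ prior × likelihood:
  Orbit: 0.06 × 0.212 = 0.01272
  FleetOne: 0.37 × 0.19 = 0.0703
  QuickShip: 0.51 × 0.007 = 0.00357
  Arrow: 0.06 × 0.12 = 0.0072
P(misrouted) = 0.01272 + 0.0703 + 0.00357 + 0.0072 = 0.09379 → 0.0938.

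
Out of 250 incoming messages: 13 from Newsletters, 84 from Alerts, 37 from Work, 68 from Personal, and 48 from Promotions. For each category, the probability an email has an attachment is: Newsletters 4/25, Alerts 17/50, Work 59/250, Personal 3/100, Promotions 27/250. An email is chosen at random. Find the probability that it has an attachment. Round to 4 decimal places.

0.1864

Compute prior × likelihood for every hypothesis:
  Newsletters: 0.052 × 0.16 = 0.00832
  Alerts: 0.336 × 0.34 = 0.11424
  Work: 0.148 × 0.236 = 0.034928
  Personal: 0.272 × 0.03 = 0.00816
  Promotions: 0.192 × 0.108 = 0.020736
P(attachment) = 0.00832 + 0.11424 + 0.034928 + 0.00816 + 0.020736 = 0.186384 → 0.1864.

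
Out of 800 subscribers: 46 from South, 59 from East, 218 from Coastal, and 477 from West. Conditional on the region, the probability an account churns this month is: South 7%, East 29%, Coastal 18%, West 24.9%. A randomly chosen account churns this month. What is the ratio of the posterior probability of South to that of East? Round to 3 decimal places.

Compute prior × likelihood for every hypothesis:
  South: 0.0575 × 0.07 = 0.004025
  East: 0.07375 × 0.29 = 0.0213875
  Coastal: 0.2725 × 0.18 = 0.04905
  West: 0.59625 × 0.249 = 0.14846625
Normalizing constant = 0.22292875.
The ratio is 0.004025 / 0.0213875 (the normalizer cancels) = 0.188.

0.188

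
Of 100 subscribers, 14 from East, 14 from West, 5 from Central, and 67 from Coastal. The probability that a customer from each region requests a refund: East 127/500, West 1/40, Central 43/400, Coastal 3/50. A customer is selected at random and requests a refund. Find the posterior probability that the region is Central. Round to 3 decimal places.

0.064

Prior × likelihood for each hypothesis:
  East: 0.14 × 0.254 = 0.03556
  West: 0.14 × 0.025 = 0.0035
  Central: 0.05 × 0.1075 = 0.005375
  Coastal: 0.67 × 0.06 = 0.0402
Total = 0.084635.
P(Central | evidence) = 0.005375 / 0.084635 ≈ 0.064.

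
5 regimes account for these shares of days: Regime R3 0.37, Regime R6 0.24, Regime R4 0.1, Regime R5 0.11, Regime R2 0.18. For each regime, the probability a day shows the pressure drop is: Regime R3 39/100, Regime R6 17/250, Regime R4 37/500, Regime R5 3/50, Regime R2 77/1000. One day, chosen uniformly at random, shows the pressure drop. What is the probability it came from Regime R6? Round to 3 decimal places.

0.087

Prior × likelihood for each hypothesis:
  Regime R3: 0.37 × 0.39 = 0.1443
  Regime R6: 0.24 × 0.068 = 0.01632
  Regime R4: 0.1 × 0.074 = 0.0074
  Regime R5: 0.11 × 0.06 = 0.0066
  Regime R2: 0.18 × 0.077 = 0.01386
Total = 0.18848.
P(Regime R6 | evidence) = 0.01632 / 0.18848 ≈ 0.087.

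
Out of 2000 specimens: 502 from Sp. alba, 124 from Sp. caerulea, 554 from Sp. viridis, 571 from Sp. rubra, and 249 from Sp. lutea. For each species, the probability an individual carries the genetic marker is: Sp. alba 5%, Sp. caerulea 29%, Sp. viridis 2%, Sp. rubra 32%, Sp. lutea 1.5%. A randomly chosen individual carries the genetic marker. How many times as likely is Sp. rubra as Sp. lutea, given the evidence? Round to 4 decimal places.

48.9210

Compute prior × likelihood for every hypothesis:
  Sp. alba: 0.251 × 0.05 = 0.01255
  Sp. caerulea: 0.062 × 0.29 = 0.01798
  Sp. viridis: 0.277 × 0.02 = 0.00554
  Sp. rubra: 0.2855 × 0.32 = 0.09136
  Sp. lutea: 0.1245 × 0.015 = 0.0018675
Normalizing constant = 0.1292975.
The ratio is 0.09136 / 0.0018675 (the normalizer cancels) = 48.9210.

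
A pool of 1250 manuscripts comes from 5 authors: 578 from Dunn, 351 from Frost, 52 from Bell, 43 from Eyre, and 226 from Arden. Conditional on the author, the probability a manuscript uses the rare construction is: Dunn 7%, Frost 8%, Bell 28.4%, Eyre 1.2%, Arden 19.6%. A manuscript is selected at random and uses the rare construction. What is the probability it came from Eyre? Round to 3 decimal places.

Unnormalized posteriors (prior × likelihood):
  Dunn: 0.4624 × 0.07 = 0.032368
  Frost: 0.2808 × 0.08 = 0.022464
  Bell: 0.0416 × 0.284 = 0.0118144
  Eyre: 0.0344 × 0.012 = 0.0004128
  Arden: 0.1808 × 0.196 = 0.0354368
Sum = 0.102496.
P(Eyre | evidence) = 0.0004128 / 0.102496 ≈ 0.004.

0.004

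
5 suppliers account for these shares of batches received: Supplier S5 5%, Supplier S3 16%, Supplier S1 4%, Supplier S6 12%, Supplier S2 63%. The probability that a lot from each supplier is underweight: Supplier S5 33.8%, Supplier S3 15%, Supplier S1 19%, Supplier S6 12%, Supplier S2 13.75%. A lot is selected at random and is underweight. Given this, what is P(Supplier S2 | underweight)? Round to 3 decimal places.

Unnormalized posteriors (prior × likelihood):
  Supplier S5: 0.05 × 0.338 = 0.0169
  Supplier S3: 0.16 × 0.15 = 0.024
  Supplier S1: 0.04 × 0.19 = 0.0076
  Supplier S6: 0.12 × 0.12 = 0.0144
  Supplier S2: 0.63 × 0.1375 = 0.086625
Total = 0.149525.
P(Supplier S2 | evidence) = 0.086625 / 0.149525 ≈ 0.579.

0.579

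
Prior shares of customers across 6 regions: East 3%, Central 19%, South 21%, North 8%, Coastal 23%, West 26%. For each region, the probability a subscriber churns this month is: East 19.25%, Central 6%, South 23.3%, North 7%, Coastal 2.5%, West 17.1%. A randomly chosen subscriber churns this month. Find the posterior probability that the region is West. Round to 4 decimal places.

0.3647

Compute prior × likelihood for every hypothesis:
  East: 0.03 × 0.1925 = 0.005775
  Central: 0.19 × 0.06 = 0.0114
  South: 0.21 × 0.233 = 0.04893
  North: 0.08 × 0.07 = 0.0056
  Coastal: 0.23 × 0.025 = 0.00575
  West: 0.26 × 0.171 = 0.04446
Normalizing constant = 0.121915.
P(West | evidence) = 0.04446 / 0.121915 ≈ 0.3647.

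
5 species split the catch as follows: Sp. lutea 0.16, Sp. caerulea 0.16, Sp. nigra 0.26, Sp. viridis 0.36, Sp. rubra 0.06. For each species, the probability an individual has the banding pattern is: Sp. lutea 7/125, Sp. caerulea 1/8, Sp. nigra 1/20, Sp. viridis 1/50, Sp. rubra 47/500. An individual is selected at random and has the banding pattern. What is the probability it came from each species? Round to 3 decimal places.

By Bayes' rule, posterior ∝ prior × likelihood:
  Sp. lutea: 0.16 × 0.056 = 0.00896
  Sp. caerulea: 0.16 × 0.125 = 0.02
  Sp. nigra: 0.26 × 0.05 = 0.013
  Sp. viridis: 0.36 × 0.02 = 0.0072
  Sp. rubra: 0.06 × 0.094 = 0.00564
Normalizing constant = 0.0548.
P(Sp. lutea | banded) = 0.00896/0.0548 ≈ 0.164
P(Sp. caerulea | banded) = 0.02/0.0548 ≈ 0.365
P(Sp. nigra | banded) = 0.013/0.0548 ≈ 0.237
P(Sp. viridis | banded) = 0.0072/0.0548 ≈ 0.131
P(Sp. rubra | banded) = 0.00564/0.0548 ≈ 0.103

Sp. lutea 0.164, Sp. caerulea 0.365, Sp. nigra 0.237, Sp. viridis 0.131, Sp. rubra 0.103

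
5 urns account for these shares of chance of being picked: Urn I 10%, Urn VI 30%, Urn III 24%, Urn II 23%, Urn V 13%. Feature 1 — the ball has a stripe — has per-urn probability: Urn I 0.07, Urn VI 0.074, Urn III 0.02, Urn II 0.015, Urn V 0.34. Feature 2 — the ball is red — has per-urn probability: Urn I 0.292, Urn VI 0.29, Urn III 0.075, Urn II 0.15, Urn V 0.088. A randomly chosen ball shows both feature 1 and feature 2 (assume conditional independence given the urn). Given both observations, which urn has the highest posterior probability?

Unnormalized posteriors (prior × likelihood):
  Urn I: 0.1 × 0.07 × 0.292 = 0.002044
  Urn VI: 0.3 × 0.074 × 0.29 = 0.006438
  Urn III: 0.24 × 0.02 × 0.075 = 0.00036
  Urn II: 0.23 × 0.015 × 0.15 = 0.0005175
  Urn V: 0.13 × 0.34 × 0.088 = 0.0038896
Sum = 0.0132491.
Largest term belongs to Urn VI, so Urn VI is most probable.

Urn VI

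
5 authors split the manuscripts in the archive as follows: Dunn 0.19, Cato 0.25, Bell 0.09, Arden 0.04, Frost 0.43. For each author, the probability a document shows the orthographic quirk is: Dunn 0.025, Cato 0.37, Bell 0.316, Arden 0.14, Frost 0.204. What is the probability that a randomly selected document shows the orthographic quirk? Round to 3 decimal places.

Unnormalized posteriors (prior × likelihood):
  Dunn: 0.19 × 0.025 = 0.00475
  Cato: 0.25 × 0.37 = 0.0925
  Bell: 0.09 × 0.316 = 0.02844
  Arden: 0.04 × 0.14 = 0.0056
  Frost: 0.43 × 0.204 = 0.08772
P(quirk) = 0.00475 + 0.0925 + 0.02844 + 0.0056 + 0.08772 = 0.21901 → 0.219.

0.219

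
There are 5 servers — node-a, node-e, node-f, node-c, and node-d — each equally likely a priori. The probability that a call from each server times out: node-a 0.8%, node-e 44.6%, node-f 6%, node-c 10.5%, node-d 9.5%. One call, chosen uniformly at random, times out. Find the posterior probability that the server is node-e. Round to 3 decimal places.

0.625

With a uniform prior (1/5 each), posterior ∝ likelihood:
  node-a: 0.008
  node-e: 0.446
  node-f: 0.06
  node-c: 0.105
  node-d: 0.095
Sum = 0.714.
P(node-e | evidence) = 0.446 / 0.714 ≈ 0.625.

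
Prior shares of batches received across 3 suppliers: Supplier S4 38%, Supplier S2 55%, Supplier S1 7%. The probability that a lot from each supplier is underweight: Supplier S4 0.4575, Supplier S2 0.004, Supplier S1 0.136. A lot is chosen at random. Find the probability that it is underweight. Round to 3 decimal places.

0.186

Prior × likelihood for each hypothesis:
  Supplier S4: 0.38 × 0.4575 = 0.17385
  Supplier S2: 0.55 × 0.004 = 0.0022
  Supplier S1: 0.07 × 0.136 = 0.00952
P(underweight) = 0.17385 + 0.0022 + 0.00952 = 0.18557 → 0.186.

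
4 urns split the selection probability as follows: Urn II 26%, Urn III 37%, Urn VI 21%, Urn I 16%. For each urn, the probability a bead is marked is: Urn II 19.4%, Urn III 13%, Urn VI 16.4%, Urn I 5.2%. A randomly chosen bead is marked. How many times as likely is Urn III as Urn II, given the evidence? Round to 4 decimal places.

0.9536

Compute prior × likelihood for every hypothesis:
  Urn II: 0.26 × 0.194 = 0.05044
  Urn III: 0.37 × 0.13 = 0.0481
  Urn VI: 0.21 × 0.164 = 0.03444
  Urn I: 0.16 × 0.052 = 0.00832
Total = 0.1413.
The ratio is 0.0481 / 0.05044 (the normalizer cancels) = 0.9536.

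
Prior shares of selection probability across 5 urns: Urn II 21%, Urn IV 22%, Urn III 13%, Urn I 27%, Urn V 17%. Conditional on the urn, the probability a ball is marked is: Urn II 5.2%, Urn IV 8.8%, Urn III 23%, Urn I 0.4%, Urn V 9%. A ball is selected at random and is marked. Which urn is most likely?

Unnormalized posteriors (prior × likelihood):
  Urn II: 0.21 × 0.052 = 0.01092
  Urn IV: 0.22 × 0.088 = 0.01936
  Urn III: 0.13 × 0.23 = 0.0299
  Urn I: 0.27 × 0.004 = 0.00108
  Urn V: 0.17 × 0.09 = 0.0153
Total = 0.07656.
Largest term belongs to Urn III, so Urn III is most probable.

Urn III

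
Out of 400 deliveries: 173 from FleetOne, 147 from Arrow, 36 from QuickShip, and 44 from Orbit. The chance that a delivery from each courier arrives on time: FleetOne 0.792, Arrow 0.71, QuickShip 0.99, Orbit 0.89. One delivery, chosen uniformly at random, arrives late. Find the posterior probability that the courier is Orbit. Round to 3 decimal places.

0.058

Taking complements, P(late | each) = FleetOne 0.208, Arrow 0.29, QuickShip 0.01, Orbit 0.11.
Compute prior × likelihood for every hypothesis:
  FleetOne: 0.4325 × 0.208 = 0.08996
  Arrow: 0.3675 × 0.29 = 0.106575
  QuickShip: 0.09 × 0.01 = 0.0009
  Orbit: 0.11 × 0.11 = 0.0121
Sum = 0.209535.
P(Orbit | evidence) = 0.0121 / 0.209535 ≈ 0.058.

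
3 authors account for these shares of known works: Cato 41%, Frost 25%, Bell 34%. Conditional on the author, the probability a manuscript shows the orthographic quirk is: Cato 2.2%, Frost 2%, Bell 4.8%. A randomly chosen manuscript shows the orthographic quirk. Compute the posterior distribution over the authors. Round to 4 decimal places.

Prior × likelihood for each hypothesis:
  Cato: 0.41 × 0.022 = 0.00902
  Frost: 0.25 × 0.02 = 0.005
  Bell: 0.34 × 0.048 = 0.01632
Total = 0.03034.
P(Cato | quirk) = 0.00902/0.03034 ≈ 0.2973
P(Frost | quirk) = 0.005/0.03034 ≈ 0.1648
P(Bell | quirk) = 0.01632/0.03034 ≈ 0.5379

Cato 0.2973, Frost 0.1648, Bell 0.5379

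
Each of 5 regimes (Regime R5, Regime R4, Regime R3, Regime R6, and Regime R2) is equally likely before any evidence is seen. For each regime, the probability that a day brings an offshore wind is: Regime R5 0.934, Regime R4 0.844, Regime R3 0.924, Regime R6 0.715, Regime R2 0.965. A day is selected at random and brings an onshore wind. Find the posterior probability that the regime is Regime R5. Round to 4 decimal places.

Taking complements, P(onshore | each) = Regime R5 0.066, Regime R4 0.156, Regime R3 0.076, Regime R6 0.285, Regime R2 0.035.
Since the prior is uniform, the posterior is proportional to the likelihood:
  Regime R5: 0.066
  Regime R4: 0.156
  Regime R3: 0.076
  Regime R6: 0.285
  Regime R2: 0.035
Sum = 0.618.
P(Regime R5 | evidence) = 0.066 / 0.618 ≈ 0.1068.

0.1068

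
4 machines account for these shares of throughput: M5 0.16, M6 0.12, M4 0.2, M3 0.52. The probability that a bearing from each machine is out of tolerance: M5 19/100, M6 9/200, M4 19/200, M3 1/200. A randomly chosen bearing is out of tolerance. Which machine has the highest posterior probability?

Compute prior × likelihood for every hypothesis:
  M5: 0.16 × 0.19 = 0.0304
  M6: 0.12 × 0.045 = 0.0054
  M4: 0.2 × 0.095 = 0.019
  M3: 0.52 × 0.005 = 0.0026
Total = 0.0574.
Largest term belongs to M5, so M5 is most probable.

M5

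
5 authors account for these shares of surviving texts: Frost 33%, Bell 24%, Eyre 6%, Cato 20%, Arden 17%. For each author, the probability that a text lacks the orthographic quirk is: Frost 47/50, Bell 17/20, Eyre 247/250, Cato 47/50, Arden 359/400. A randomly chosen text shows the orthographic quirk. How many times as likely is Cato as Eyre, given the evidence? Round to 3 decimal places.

Taking complements, P(quirk | each) = Frost 0.06, Bell 0.15, Eyre 0.012, Cato 0.06, Arden 0.1025.
Compute prior × likelihood for every hypothesis:
  Frost: 0.33 × 0.06 = 0.0198
  Bell: 0.24 × 0.15 = 0.036
  Eyre: 0.06 × 0.012 = 0.00072
  Cato: 0.2 × 0.06 = 0.012
  Arden: 0.17 × 0.1025 = 0.017425
Total = 0.085945.
The ratio is 0.012 / 0.00072 (the normalizer cancels) = 16.667.

16.667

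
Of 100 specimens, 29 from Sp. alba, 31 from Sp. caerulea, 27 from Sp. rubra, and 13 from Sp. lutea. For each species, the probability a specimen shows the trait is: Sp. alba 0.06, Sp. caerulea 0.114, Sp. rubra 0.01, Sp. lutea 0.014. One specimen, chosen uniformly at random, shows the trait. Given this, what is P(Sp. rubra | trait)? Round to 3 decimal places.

Compute prior × likelihood for every hypothesis:
  Sp. alba: 0.29 × 0.06 = 0.0174
  Sp. caerulea: 0.31 × 0.114 = 0.03534
  Sp. rubra: 0.27 × 0.01 = 0.0027
  Sp. lutea: 0.13 × 0.014 = 0.00182
Normalizing constant = 0.05726.
P(Sp. rubra | evidence) = 0.0027 / 0.05726 ≈ 0.047.

0.047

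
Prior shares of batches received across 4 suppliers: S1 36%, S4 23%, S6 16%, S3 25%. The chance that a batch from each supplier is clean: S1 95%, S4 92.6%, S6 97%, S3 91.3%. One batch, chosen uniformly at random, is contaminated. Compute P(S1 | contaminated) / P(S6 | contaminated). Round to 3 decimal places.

3.750

Taking complements, P(contaminated | each) = S1 0.05, S4 0.074, S6 0.03, S3 0.087.
By Bayes' rule, posterior ∝ prior × likelihood:
  S1: 0.36 × 0.05 = 0.018
  S4: 0.23 × 0.074 = 0.01702
  S6: 0.16 × 0.03 = 0.0048
  S3: 0.25 × 0.087 = 0.02175
Normalizing constant = 0.06157.
The ratio is 0.018 / 0.0048 (the normalizer cancels) = 3.750.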